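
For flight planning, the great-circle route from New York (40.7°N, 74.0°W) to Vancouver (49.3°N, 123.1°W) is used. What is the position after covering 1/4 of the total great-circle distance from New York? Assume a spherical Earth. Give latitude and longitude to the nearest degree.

≈ 45°N, 85°W

Write both endpoints as unit vectors p₁, p₂ with components (cos φ cos λ, cos φ sin λ, sin φ).
The central angle between the endpoints is δ = arccos(p₁·p₂) ≈ 0.613 rad (35.1°).
Interpolate at f = 1/4 with slerp weights a = sin((1−f)δ)/sin δ ≈ 0.771, b = sin(fδ)/sin δ ≈ 0.265.
p = a·p₁ + b·p₂ ≈ (0.067, -0.707, 0.704); φ = arcsin(p_z) ≈ 44.75°, λ = atan2(p_y, p_x) ≈ -84.61°.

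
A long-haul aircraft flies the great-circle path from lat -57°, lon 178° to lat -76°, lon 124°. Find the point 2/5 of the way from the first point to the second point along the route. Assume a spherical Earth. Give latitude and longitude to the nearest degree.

≈ lat -66°, lon 166°

The haversine formula gives a central angle δ ≈ 0.471 rad (27.0°) between the endpoints.
Interpolate at f = 2/5 with slerp weights a = sin((1−f)δ)/sin δ ≈ 0.615, b = sin(fδ)/sin δ ≈ 0.413.
p = a·p₁ + b·p₂ ≈ (-0.390, 0.094, -0.916); φ = arcsin(p_z) ≈ -66.32°, λ = atan2(p_y, p_x) ≈ 166.40°.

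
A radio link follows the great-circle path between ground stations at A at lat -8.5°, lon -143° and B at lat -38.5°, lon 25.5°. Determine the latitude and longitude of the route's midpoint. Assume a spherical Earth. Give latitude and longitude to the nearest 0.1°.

≈ lat -70.6°, lon -107.9°

Convert each endpoint to a unit vector on the sphere (x = cos φ cos λ, y = cos φ sin λ, z = sin φ).
The central angle between the endpoints is δ = arccos(p₁·p₂) ≈ 2.300 rad (131.8°).
Interpolate at f = 1/2 with slerp weights a = sin((1−f)δ)/sin δ ≈ 1.224, b = sin(fδ)/sin δ ≈ 1.224.
p = a·p₁ + b·p₂ ≈ (-0.102, -0.316, -0.943); φ = arcsin(p_z) ≈ -70.59°, λ = atan2(p_y, p_x) ≈ -107.91°.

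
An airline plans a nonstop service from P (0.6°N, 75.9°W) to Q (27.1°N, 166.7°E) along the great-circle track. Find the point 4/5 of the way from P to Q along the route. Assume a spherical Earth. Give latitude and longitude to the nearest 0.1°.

Convert each endpoint to a unit vector on the sphere (x = cos φ cos λ, y = cos φ sin λ, z = sin φ).
The central angle between the endpoints is δ = arccos(p₁·p₂) ≈ 1.988 rad (113.9°).
Interpolate at f = 4/5 with slerp weights a = sin((1−f)δ)/sin δ ≈ 0.423, b = sin(fδ)/sin δ ≈ 1.093.
p = a·p₁ + b·p₂ ≈ (-0.844, -0.187, 0.503); φ = arcsin(p_z) ≈ 30.17°, λ = atan2(p_y, p_x) ≈ -167.53°.

≈ (30.2°N, 167.5°W)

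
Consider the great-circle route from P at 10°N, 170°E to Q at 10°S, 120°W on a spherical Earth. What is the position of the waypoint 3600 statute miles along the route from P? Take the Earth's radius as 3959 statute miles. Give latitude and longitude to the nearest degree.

≈ 5°S, 140°W

Write both endpoints as unit vectors p₁, p₂ with components (cos φ cos λ, cos φ sin λ, sin φ).
The central angle between the endpoints is δ = arccos(p₁·p₂) ≈ 1.264 rad (72.4°). The total great-circle distance is δ·R ≈ 1.264 × 3959 ≈ 5006 mi, so the target fraction is f = 3600/5006 ≈ 0.719.
Interpolate at f ≈ 0.719 with slerp weights a = sin((1−f)δ)/sin δ ≈ 0.365, b = sin(fδ)/sin δ ≈ 0.828.
p = a·p₁ + b·p₂ ≈ (-0.761, -0.643, -0.080); φ = arcsin(p_z) ≈ -4.61°, λ = atan2(p_y, p_x) ≈ -139.79°.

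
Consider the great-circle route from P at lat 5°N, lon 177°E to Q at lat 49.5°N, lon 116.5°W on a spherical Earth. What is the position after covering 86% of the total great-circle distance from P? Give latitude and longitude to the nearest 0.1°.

≈ lat 46.0°N, lon 130.4°W

Convert each endpoint to a unit vector on the sphere (x = cos φ cos λ, y = cos φ sin λ, z = sin φ).
The central angle between the endpoints is δ = arccos(p₁·p₂) ≈ 1.241 rad (71.1°).
Interpolate at f = 0.86 with slerp weights a = sin((1−f)δ)/sin δ ≈ 0.183, b = sin(fδ)/sin δ ≈ 0.926.
p = a·p₁ + b·p₂ ≈ (-0.450, -0.529, 0.720); φ = arcsin(p_z) ≈ 46.04°, λ = atan2(p_y, p_x) ≈ -130.41°.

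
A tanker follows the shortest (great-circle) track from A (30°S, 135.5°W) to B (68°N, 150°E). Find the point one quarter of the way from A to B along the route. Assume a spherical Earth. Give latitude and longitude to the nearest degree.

Convert each endpoint to a unit vector on the sphere (x = cos φ cos λ, y = cos φ sin λ, z = sin φ).
The central angle between the endpoints is δ = arccos(p₁·p₂) ≈ 1.957 rad (112.1°).
Interpolate at f = 1/4 with slerp weights a = sin((1−f)δ)/sin δ ≈ 1.074, b = sin(fδ)/sin δ ≈ 0.507.
p = a·p₁ + b·p₂ ≈ (-0.828, -0.557, -0.066); φ = arcsin(p_z) ≈ -3.81°, λ = atan2(p_y, p_x) ≈ -146.08°.

≈ (4°S, 146°W)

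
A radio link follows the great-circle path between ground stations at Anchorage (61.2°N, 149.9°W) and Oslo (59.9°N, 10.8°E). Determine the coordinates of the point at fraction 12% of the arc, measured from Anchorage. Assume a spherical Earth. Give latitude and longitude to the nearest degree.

From cos δ = sin φ₁ sin φ₂ + cos φ₁ cos φ₂ cos Δλ, the central angle is δ ≈ 1.012 rad (58.0°).
Interpolate at f = 0.12 with slerp weights a = sin((1−f)δ)/sin δ ≈ 0.917, b = sin(fδ)/sin δ ≈ 0.143.
p = a·p₁ + b·p₂ ≈ (-0.312, -0.208, 0.927); φ = arcsin(p_z) ≈ 67.99°, λ = atan2(p_y, p_x) ≈ -146.28°.

≈ (68°N, 146°W)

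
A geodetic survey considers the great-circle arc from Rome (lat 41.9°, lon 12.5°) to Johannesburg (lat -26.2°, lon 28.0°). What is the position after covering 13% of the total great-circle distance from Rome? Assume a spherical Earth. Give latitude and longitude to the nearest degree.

≈ lat 33°, lon 15°

From cos δ = sin φ₁ sin φ₂ + cos φ₁ cos φ₂ cos Δλ, the central angle is δ ≈ 1.215 rad (69.6°).
Interpolate at f = 0.13 with slerp weights a = sin((1−f)δ)/sin δ ≈ 0.929, b = sin(fδ)/sin δ ≈ 0.168.
p = a·p₁ + b·p₂ ≈ (0.808, 0.220, 0.546); φ = arcsin(p_z) ≈ 33.12°, λ = atan2(p_y, p_x) ≈ 15.25°.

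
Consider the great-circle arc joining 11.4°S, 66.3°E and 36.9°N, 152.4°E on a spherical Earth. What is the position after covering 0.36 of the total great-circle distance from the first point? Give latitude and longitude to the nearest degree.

Write both endpoints as unit vectors p₁, p₂ with components (cos φ cos λ, cos φ sin λ, sin φ).
The central angle between the endpoints is δ = arccos(p₁·p₂) ≈ 1.636 rad (93.7°).
Interpolate at f = 0.36 with slerp weights a = sin((1−f)δ)/sin δ ≈ 0.868, b = sin(fδ)/sin δ ≈ 0.557.
p = a·p₁ + b·p₂ ≈ (-0.053, 0.985, 0.163); φ = arcsin(p_z) ≈ 9.37°, λ = atan2(p_y, p_x) ≈ 93.06°.

≈ 9°N, 93°E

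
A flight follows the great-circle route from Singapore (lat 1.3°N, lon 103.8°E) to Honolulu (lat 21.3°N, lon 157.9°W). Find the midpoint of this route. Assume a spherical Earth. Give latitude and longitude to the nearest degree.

≈ lat 17°N, lon 151°E

Convert each endpoint to a unit vector on the sphere (x = cos φ cos λ, y = cos φ sin λ, z = sin φ).
The central angle between the endpoints is δ = arccos(p₁·p₂) ≈ 1.697 rad (97.3°).
Interpolate at f = 1/2 with slerp weights a = sin((1−f)δ)/sin δ ≈ 0.756, b = sin(fδ)/sin δ ≈ 0.756.
p = a·p₁ + b·p₂ ≈ (-0.833, 0.469, 0.292); φ = arcsin(p_z) ≈ 16.97°, λ = atan2(p_y, p_x) ≈ 150.62°.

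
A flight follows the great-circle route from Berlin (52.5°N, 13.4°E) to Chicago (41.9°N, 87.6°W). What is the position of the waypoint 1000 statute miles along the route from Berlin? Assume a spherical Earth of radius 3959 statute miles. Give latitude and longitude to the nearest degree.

Write both endpoints as unit vectors p₁, p₂ with components (cos φ cos λ, cos φ sin λ, sin φ).
The central angle between the endpoints is δ = arccos(p₁·p₂) ≈ 1.111 rad (63.7°). The total great-circle distance is δ·R ≈ 1.111 × 3959 ≈ 4400 mi, so the target fraction is f = 1000/4400 ≈ 0.227.
Interpolate at f ≈ 0.227 with slerp weights a = sin((1−f)δ)/sin δ ≈ 0.845, b = sin(fδ)/sin δ ≈ 0.279.
p = a·p₁ + b·p₂ ≈ (0.509, -0.088, 0.856); φ = arcsin(p_z) ≈ 58.90°, λ = atan2(p_y, p_x) ≈ -9.83°.

≈ 59°N, 10°W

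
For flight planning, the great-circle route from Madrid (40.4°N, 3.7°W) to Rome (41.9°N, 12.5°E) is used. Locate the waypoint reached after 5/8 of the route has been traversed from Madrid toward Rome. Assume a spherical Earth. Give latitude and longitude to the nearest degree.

Write both endpoints as unit vectors p₁, p₂ with components (cos φ cos λ, cos φ sin λ, sin φ).
The central angle between the endpoints is δ = arccos(p₁·p₂) ≈ 0.214 rad (12.3°).
Interpolate at f = 5/8 with slerp weights a = sin((1−f)δ)/sin δ ≈ 0.377, b = sin(fδ)/sin δ ≈ 0.628.
p = a·p₁ + b·p₂ ≈ (0.743, 0.083, 0.664); φ = arcsin(p_z) ≈ 41.61°, λ = atan2(p_y, p_x) ≈ 6.34°.

≈ 42°N, 6°E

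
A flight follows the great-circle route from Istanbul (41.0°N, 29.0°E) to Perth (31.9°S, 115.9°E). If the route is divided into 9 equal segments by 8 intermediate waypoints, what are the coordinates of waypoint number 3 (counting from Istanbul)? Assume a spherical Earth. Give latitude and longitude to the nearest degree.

≈ (19°N, 63°E)

Write both endpoints as unit vectors p₁, p₂ with components (cos φ cos λ, cos φ sin λ, sin φ).
The central angle between the endpoints is δ = arccos(p₁·p₂) ≈ 1.888 rad (108.2°).
Interpolate at f = 3/9 with slerp weights a = sin((1−f)δ)/sin δ ≈ 1.002, b = sin(fδ)/sin δ ≈ 0.620.
p = a·p₁ + b·p₂ ≈ (0.431, 0.840, 0.330); φ = arcsin(p_z) ≈ 19.26°, λ = atan2(p_y, p_x) ≈ 62.80°.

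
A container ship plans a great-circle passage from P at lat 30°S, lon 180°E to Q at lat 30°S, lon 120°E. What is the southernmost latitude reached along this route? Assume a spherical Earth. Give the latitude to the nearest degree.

≈ 34°S

The great circle lies in the plane with unit normal n̂ = (p₁ × p₂)/|p₁ × p₂|.
Here n̂_z ≈ -0.832; the vertex latitude is φ_max = arccos|n̂_z| ≈ 33.7°.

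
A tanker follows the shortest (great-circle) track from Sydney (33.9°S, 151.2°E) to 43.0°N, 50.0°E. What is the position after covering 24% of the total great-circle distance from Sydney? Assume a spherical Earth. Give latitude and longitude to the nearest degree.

Write both endpoints as unit vectors p₁, p₂ with components (cos φ cos λ, cos φ sin λ, sin φ).
The central angle between the endpoints is δ = arccos(p₁·p₂) ≈ 2.092 rad (119.9°).
Interpolate at f = 0.24 with slerp weights a = sin((1−f)δ)/sin δ ≈ 1.153, b = sin(fδ)/sin δ ≈ 0.555.
p = a·p₁ + b·p₂ ≈ (-0.578, 0.772, -0.265); φ = arcsin(p_z) ≈ -15.34°, λ = atan2(p_y, p_x) ≈ 126.81°.

≈ 15°S, 127°E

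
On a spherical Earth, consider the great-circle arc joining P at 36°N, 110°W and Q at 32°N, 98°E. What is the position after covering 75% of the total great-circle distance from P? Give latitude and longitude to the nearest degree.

Convert each endpoint to a unit vector on the sphere (x = cos φ cos λ, y = cos φ sin λ, z = sin φ).
The central angle between the endpoints is δ = arccos(p₁·p₂) ≈ 1.870 rad (107.1°).
Interpolate at f = 0.75 with slerp weights a = sin((1−f)δ)/sin δ ≈ 0.471, b = sin(fδ)/sin δ ≈ 1.031.
p = a·p₁ + b·p₂ ≈ (-0.252, 0.508, 0.824); φ = arcsin(p_z) ≈ 55.46°, λ = atan2(p_y, p_x) ≈ 116.41°.

≈ 55°N, 116°E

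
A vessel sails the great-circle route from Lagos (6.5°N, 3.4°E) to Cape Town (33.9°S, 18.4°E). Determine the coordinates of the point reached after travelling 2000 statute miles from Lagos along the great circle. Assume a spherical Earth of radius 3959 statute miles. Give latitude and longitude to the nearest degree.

The haversine formula gives a central angle δ ≈ 0.747 rad (42.8°) between the endpoints. The total great-circle distance is δ·R ≈ 0.747 × 3959 ≈ 2959 mi, so the target fraction is f = 2000/2959 ≈ 0.676.
Interpolate at f ≈ 0.676 with slerp weights a = sin((1−f)δ)/sin δ ≈ 0.353, b = sin(fδ)/sin δ ≈ 0.712.
p = a·p₁ + b·p₂ ≈ (0.911, 0.207, -0.357); φ = arcsin(p_z) ≈ -20.92°, λ = atan2(p_y, p_x) ≈ 12.82°.

≈ (21°S, 13°E)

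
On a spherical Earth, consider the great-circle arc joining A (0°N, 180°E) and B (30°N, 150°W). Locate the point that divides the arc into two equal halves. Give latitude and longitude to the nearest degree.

≈ (16°N, 166°W)

From cos δ = sin φ₁ sin φ₂ + cos φ₁ cos φ₂ cos Δλ, the central angle is δ ≈ 0.723 rad (41.4°).
Interpolate at f = 1/2 with slerp weights a = sin((1−f)δ)/sin δ ≈ 0.535, b = sin(fδ)/sin δ ≈ 0.535.
p = a·p₁ + b·p₂ ≈ (-0.935, -0.231, 0.267); φ = arcsin(p_z) ≈ 15.50°, λ = atan2(p_y, p_x) ≈ -166.10°.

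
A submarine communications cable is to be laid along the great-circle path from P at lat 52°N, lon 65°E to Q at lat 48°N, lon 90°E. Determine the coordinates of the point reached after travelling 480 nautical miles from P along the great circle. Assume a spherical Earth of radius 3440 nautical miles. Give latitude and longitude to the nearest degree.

Convert each endpoint to a unit vector on the sphere (x = cos φ cos λ, y = cos φ sin λ, z = sin φ).
The central angle between the endpoints is δ = arccos(p₁·p₂) ≈ 0.287 rad (16.5°). The total great-circle distance is δ·R ≈ 0.287 × 3440 ≈ 989 nmi, so the target fraction is f = 480/989 ≈ 0.485.
Interpolate at f ≈ 0.485 with slerp weights a = sin((1−f)δ)/sin δ ≈ 0.520, b = sin(fδ)/sin δ ≈ 0.491.
p = a·p₁ + b·p₂ ≈ (0.135, 0.618, 0.774); φ = arcsin(p_z) ≈ 50.73°, λ = atan2(p_y, p_x) ≈ 77.66°.

≈ lat 51°N, lon 78°E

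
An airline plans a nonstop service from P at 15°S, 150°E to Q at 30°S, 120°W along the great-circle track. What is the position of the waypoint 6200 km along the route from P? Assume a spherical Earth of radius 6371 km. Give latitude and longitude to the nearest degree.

≈ 32°S, 151°W

Write both endpoints as unit vectors p₁, p₂ with components (cos φ cos λ, cos φ sin λ, sin φ).
The central angle between the endpoints is δ = arccos(p₁·p₂) ≈ 1.441 rad (82.6°). The total great-circle distance is δ·R ≈ 1.441 × 6371 ≈ 9181 km, so the target fraction is f = 6200/9181 ≈ 0.675.
Interpolate at f ≈ 0.675 with slerp weights a = sin((1−f)δ)/sin δ ≈ 0.455, b = sin(fδ)/sin δ ≈ 0.834.
p = a·p₁ + b·p₂ ≈ (-0.741, -0.406, -0.535); φ = arcsin(p_z) ≈ -32.31°, λ = atan2(p_y, p_x) ≈ -151.32°.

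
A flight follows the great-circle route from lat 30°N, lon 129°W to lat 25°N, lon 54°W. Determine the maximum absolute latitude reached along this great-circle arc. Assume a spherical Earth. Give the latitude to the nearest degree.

≈ 34°N

The great circle lies in the plane with unit normal n̂ = (p₁ × p₂)/|p₁ × p₂|.
Here n̂_z ≈ +0.833; the vertex latitude is φ_max = arccos|n̂_z| ≈ 33.6°.
Check via Clairaut: cos φ_max = |cos φ₁| · sin C = cos(30.0°)·sin(74.1°) ≈ 0.833, again giving ≈ 33.6°.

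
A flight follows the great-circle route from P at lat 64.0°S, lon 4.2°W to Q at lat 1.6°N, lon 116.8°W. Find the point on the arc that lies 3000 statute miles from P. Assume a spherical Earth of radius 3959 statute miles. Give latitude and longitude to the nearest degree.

From cos δ = sin φ₁ sin φ₂ + cos φ₁ cos φ₂ cos Δλ, the central angle is δ ≈ 1.766 rad (101.2°). The total great-circle distance is δ·R ≈ 1.766 × 3959 ≈ 6990 mi, so the target fraction is f = 3000/6990 ≈ 0.429.
Interpolate at f ≈ 0.429 with slerp weights a = sin((1−f)δ)/sin δ ≈ 0.862, b = sin(fδ)/sin δ ≈ 0.701.
p = a·p₁ + b·p₂ ≈ (0.061, -0.653, -0.755); φ = arcsin(p_z) ≈ -49.04°, λ = atan2(p_y, p_x) ≈ -84.65°.

≈ lat 49°S, lon 85°W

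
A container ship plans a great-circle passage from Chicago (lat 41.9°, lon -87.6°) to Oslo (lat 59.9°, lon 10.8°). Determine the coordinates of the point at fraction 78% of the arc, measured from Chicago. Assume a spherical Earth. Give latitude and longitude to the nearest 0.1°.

≈ lat 64.1°, lon -15.3°

Convert each endpoint to a unit vector on the sphere (x = cos φ cos λ, y = cos φ sin λ, z = sin φ).
The central angle between the endpoints is δ = arccos(p₁·p₂) ≈ 1.020 rad (58.4°).
Interpolate at f = 0.78 with slerp weights a = sin((1−f)δ)/sin δ ≈ 0.261, b = sin(fδ)/sin δ ≈ 0.838.
p = a·p₁ + b·p₂ ≈ (0.421, -0.115, 0.900); φ = arcsin(p_z) ≈ 64.11°, λ = atan2(p_y, p_x) ≈ -15.33°.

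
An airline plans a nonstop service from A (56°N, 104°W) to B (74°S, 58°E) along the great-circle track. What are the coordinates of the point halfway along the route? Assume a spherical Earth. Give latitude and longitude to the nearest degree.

≈ (23°S, 88°W)

Write both endpoints as unit vectors p₁, p₂ with components (cos φ cos λ, cos φ sin λ, sin φ).
The central angle between the endpoints is δ = arccos(p₁·p₂) ≈ 2.804 rad (160.7°).
Interpolate at f = 1/2 with slerp weights a = sin((1−f)δ)/sin δ ≈ 2.975, b = sin(fδ)/sin δ ≈ 2.975.
p = a·p₁ + b·p₂ ≈ (0.032, -0.919, -0.393); φ = arcsin(p_z) ≈ -23.17°, λ = atan2(p_y, p_x) ≈ -88.00°.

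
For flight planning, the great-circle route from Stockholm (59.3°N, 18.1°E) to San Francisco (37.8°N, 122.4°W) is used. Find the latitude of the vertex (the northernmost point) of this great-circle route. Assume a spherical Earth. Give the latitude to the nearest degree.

The great circle lies in the plane with unit normal n̂ = (p₁ × p₂)/|p₁ × p₂|.
Here n̂_z ≈ -0.263; the vertex latitude is φ_max = arccos|n̂_z| ≈ 74.8°.
Check via Clairaut: cos φ_max = |cos φ₁| · sin C = cos(59.3°)·sin(31.0°) ≈ 0.263, again giving ≈ 74.8°.

≈ 75°N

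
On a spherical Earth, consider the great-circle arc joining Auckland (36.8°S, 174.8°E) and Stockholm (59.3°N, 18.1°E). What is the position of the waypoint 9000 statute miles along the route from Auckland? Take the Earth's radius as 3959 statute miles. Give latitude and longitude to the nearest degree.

≈ 69°N, 67°E

Write both endpoints as unit vectors p₁, p₂ with components (cos φ cos λ, cos φ sin λ, sin φ).
The central angle between the endpoints is δ = arccos(p₁·p₂) ≈ 2.669 rad (152.9°). The total great-circle distance is δ·R ≈ 2.669 × 3959 ≈ 10568 mi, so the target fraction is f = 9000/10568 ≈ 0.852.
Interpolate at f ≈ 0.852 with slerp weights a = sin((1−f)δ)/sin δ ≈ 0.848, b = sin(fδ)/sin δ ≈ 1.678.
p = a·p₁ + b·p₂ ≈ (0.138, 0.328, 0.935); φ = arcsin(p_z) ≈ 69.17°, λ = atan2(p_y, p_x) ≈ 67.17°.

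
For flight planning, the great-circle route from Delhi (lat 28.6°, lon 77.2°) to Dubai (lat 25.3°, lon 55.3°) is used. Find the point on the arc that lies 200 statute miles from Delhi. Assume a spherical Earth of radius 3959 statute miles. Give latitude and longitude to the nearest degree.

≈ lat 28°, lon 74°

From cos δ = sin φ₁ sin φ₂ + cos φ₁ cos φ₂ cos Δλ, the central angle is δ ≈ 0.345 rad (19.8°). The total great-circle distance is δ·R ≈ 0.345 × 3959 ≈ 1366 mi, so the target fraction is f = 200/1366 ≈ 0.146.
Interpolate at f ≈ 0.146 with slerp weights a = sin((1−f)δ)/sin δ ≈ 0.858, b = sin(fδ)/sin δ ≈ 0.149.
p = a·p₁ + b·p₂ ≈ (0.244, 0.846, 0.475); φ = arcsin(p_z) ≈ 28.34°, λ = atan2(p_y, p_x) ≈ 73.92°.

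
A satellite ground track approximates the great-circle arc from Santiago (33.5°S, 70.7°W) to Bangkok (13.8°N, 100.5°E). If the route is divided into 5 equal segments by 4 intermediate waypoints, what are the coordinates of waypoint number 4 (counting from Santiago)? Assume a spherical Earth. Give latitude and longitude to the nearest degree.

≈ 16°S, 89°E

The haversine formula gives a central angle δ ≈ 2.771 rad (158.7°) between the endpoints.
Interpolate at f = 4/5 with slerp weights a = sin((1−f)δ)/sin δ ≈ 1.451, b = sin(fδ)/sin δ ≈ 2.203.
p = a·p₁ + b·p₂ ≈ (0.010, 0.961, -0.275); φ = arcsin(p_z) ≈ -15.99°, λ = atan2(p_y, p_x) ≈ 89.40°.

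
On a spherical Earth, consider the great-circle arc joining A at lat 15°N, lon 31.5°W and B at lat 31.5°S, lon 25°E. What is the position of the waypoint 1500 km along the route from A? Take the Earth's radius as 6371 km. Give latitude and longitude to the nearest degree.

From cos δ = sin φ₁ sin φ₂ + cos φ₁ cos φ₂ cos Δλ, the central angle is δ ≈ 1.246 rad (71.4°). The total great-circle distance is δ·R ≈ 1.246 × 6371 ≈ 7937 km, so the target fraction is f = 1500/7937 ≈ 0.189.
Interpolate at f ≈ 0.189 with slerp weights a = sin((1−f)δ)/sin δ ≈ 0.894, b = sin(fδ)/sin δ ≈ 0.246.
p = a·p₁ + b·p₂ ≈ (0.926, -0.362, 0.103); φ = arcsin(p_z) ≈ 5.90°, λ = atan2(p_y, p_x) ≈ -21.37°.

≈ lat 6°N, lon 21°W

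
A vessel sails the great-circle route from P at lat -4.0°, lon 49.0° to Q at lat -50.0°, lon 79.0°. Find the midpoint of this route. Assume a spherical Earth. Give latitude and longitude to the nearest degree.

≈ lat -28°, lon 61°

Convert each endpoint to a unit vector on the sphere (x = cos φ cos λ, y = cos φ sin λ, z = sin φ).
The central angle between the endpoints is δ = arccos(p₁·p₂) ≈ 0.916 rad (52.5°).
Interpolate at f = 1/2 with slerp weights a = sin((1−f)δ)/sin δ ≈ 0.557, b = sin(fδ)/sin δ ≈ 0.557.
p = a·p₁ + b·p₂ ≈ (0.433, 0.771, -0.466); φ = arcsin(p_z) ≈ -27.77°, λ = atan2(p_y, p_x) ≈ 60.68°.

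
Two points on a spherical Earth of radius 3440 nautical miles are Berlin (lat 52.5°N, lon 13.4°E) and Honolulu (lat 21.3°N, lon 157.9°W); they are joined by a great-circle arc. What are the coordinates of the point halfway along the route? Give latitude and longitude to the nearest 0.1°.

Write both endpoints as unit vectors p₁, p₂ with components (cos φ cos λ, cos φ sin λ, sin φ).
The central angle between the endpoints is δ = arccos(p₁·p₂) ≈ 1.847 rad (105.8°).
Interpolate at f = 1/2 with slerp weights a = sin((1−f)δ)/sin δ ≈ 0.829, b = sin(fδ)/sin δ ≈ 0.829.
p = a·p₁ + b·p₂ ≈ (-0.225, -0.174, 0.959); φ = arcsin(p_z) ≈ 73.50°, λ = atan2(p_y, p_x) ≈ -142.31°.

≈ lat 73.5°N, lon 142.3°W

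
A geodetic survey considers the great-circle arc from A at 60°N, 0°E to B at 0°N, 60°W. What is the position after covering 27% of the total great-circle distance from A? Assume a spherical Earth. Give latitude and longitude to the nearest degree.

≈ 47°N, 27°W

From cos δ = sin φ₁ sin φ₂ + cos φ₁ cos φ₂ cos Δλ, the central angle is δ ≈ 1.318 rad (75.5°).
Interpolate at f = 0.27 with slerp weights a = sin((1−f)δ)/sin δ ≈ 0.847, b = sin(fδ)/sin δ ≈ 0.360.
p = a·p₁ + b·p₂ ≈ (0.604, -0.312, 0.734); φ = arcsin(p_z) ≈ 47.21°, λ = atan2(p_y, p_x) ≈ -27.31°.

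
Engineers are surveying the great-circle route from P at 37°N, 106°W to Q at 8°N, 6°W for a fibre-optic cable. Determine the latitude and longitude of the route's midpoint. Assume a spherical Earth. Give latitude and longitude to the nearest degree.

The haversine formula gives a central angle δ ≈ 1.624 rad (93.1°) between the endpoints.
Interpolate at f = 1/2 with slerp weights a = sin((1−f)δ)/sin δ ≈ 0.727, b = sin(fδ)/sin δ ≈ 0.727.
p = a·p₁ + b·p₂ ≈ (0.556, -0.633, 0.539); φ = arcsin(p_z) ≈ 32.59°, λ = atan2(p_y, p_x) ≈ -48.72°.

≈ 33°N, 49°W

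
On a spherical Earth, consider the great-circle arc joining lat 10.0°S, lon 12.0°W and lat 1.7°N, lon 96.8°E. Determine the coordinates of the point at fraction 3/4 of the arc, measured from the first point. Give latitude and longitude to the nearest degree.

≈ lat 3°S, lon 70°E

From cos δ = sin φ₁ sin φ₂ + cos φ₁ cos φ₂ cos Δλ, the central angle is δ ≈ 1.899 rad (108.8°).
Interpolate at f = 3/4 with slerp weights a = sin((1−f)δ)/sin δ ≈ 0.483, b = sin(fδ)/sin δ ≈ 1.045.
p = a·p₁ + b·p₂ ≈ (0.341, 0.938, -0.053); φ = arcsin(p_z) ≈ -3.03°, λ = atan2(p_y, p_x) ≈ 70.00°.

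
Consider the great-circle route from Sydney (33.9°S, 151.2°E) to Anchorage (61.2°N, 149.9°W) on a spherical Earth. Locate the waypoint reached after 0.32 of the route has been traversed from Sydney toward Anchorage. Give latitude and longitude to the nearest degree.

From cos δ = sin φ₁ sin φ₂ + cos φ₁ cos φ₂ cos Δλ, the central angle is δ ≈ 1.857 rad (106.4°).
Interpolate at f = 0.32 with slerp weights a = sin((1−f)δ)/sin δ ≈ 0.993, b = sin(fδ)/sin δ ≈ 0.584.
p = a·p₁ + b·p₂ ≈ (-0.966, 0.256, -0.043); φ = arcsin(p_z) ≈ -2.44°, λ = atan2(p_y, p_x) ≈ 165.14°.

≈ (2°S, 165°E)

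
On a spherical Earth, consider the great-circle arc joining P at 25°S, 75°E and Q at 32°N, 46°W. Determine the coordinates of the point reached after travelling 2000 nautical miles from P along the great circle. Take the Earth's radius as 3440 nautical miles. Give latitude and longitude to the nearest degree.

From cos δ = sin φ₁ sin φ₂ + cos φ₁ cos φ₂ cos Δλ, the central angle is δ ≈ 2.239 rad (128.3°). The total great-circle distance is δ·R ≈ 2.239 × 3440 ≈ 7703 nmi, so the target fraction is f = 2000/7703 ≈ 0.260.
Interpolate at f ≈ 0.260 with slerp weights a = sin((1−f)δ)/sin δ ≈ 1.269, b = sin(fδ)/sin δ ≈ 0.700.
p = a·p₁ + b·p₂ ≈ (0.710, 0.684, -0.166); φ = arcsin(p_z) ≈ -9.53°, λ = atan2(p_y, p_x) ≈ 43.95°.

≈ 10°S, 44°E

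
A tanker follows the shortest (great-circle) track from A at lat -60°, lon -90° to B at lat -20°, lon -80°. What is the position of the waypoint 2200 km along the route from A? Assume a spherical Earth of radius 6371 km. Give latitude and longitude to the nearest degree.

≈ lat -41°, lon -84°

Write both endpoints as unit vectors p₁, p₂ with components (cos φ cos λ, cos φ sin λ, sin φ).
The central angle between the endpoints is δ = arccos(p₁·p₂) ≈ 0.709 rad (40.6°). The total great-circle distance is δ·R ≈ 0.709 × 6371 ≈ 4518 km, so the target fraction is f = 2200/4518 ≈ 0.487.
Interpolate at f ≈ 0.487 with slerp weights a = sin((1−f)δ)/sin δ ≈ 0.546, b = sin(fδ)/sin δ ≈ 0.520.
p = a·p₁ + b·p₂ ≈ (0.085, -0.754, -0.651); φ = arcsin(p_z) ≈ -40.62°, λ = atan2(p_y, p_x) ≈ -83.58°.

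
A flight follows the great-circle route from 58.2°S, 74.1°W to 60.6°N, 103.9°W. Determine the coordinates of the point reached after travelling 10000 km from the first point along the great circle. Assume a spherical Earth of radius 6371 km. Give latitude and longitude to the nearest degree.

Convert each endpoint to a unit vector on the sphere (x = cos φ cos λ, y = cos φ sin λ, z = sin φ).
The central angle between the endpoints is δ = arccos(p₁·p₂) ≈ 2.113 rad (121.1°). The total great-circle distance is δ·R ≈ 2.113 × 6371 ≈ 13461 km, so the target fraction is f = 10000/13461 ≈ 0.743.
Interpolate at f ≈ 0.743 with slerp weights a = sin((1−f)δ)/sin δ ≈ 0.604, b = sin(fδ)/sin δ ≈ 1.167.
p = a·p₁ + b·p₂ ≈ (-0.051, -0.862, 0.504); φ = arcsin(p_z) ≈ 30.27°, λ = atan2(p_y, p_x) ≈ -93.36°.

≈ 30°N, 93°W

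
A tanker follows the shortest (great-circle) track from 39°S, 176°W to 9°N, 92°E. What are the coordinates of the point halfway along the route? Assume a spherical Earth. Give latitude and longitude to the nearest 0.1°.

≈ 20.9°S, 131.0°E

Convert each endpoint to a unit vector on the sphere (x = cos φ cos λ, y = cos φ sin λ, z = sin φ).
The central angle between the endpoints is δ = arccos(p₁·p₂) ≈ 1.696 rad (97.2°).
Interpolate at f = 1/2 with slerp weights a = sin((1−f)δ)/sin δ ≈ 0.756, b = sin(fδ)/sin δ ≈ 0.756.
p = a·p₁ + b·p₂ ≈ (-0.612, 0.705, -0.358); φ = arcsin(p_z) ≈ -20.95°, λ = atan2(p_y, p_x) ≈ 130.96°.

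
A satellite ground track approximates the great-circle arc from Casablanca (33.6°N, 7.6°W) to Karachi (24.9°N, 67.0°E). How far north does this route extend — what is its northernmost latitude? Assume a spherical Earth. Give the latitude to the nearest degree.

The great circle lies in the plane with unit normal n̂ = (p₁ × p₂)/|p₁ × p₂|.
Here n̂_z ≈ +0.808; the vertex latitude is φ_max = arccos|n̂_z| ≈ 36.1°.
Check via Clairaut: cos φ_max = |cos φ₁| · sin C = cos(33.6°)·sin(76.0°) ≈ 0.808, again giving ≈ 36.1°.

≈ 36°N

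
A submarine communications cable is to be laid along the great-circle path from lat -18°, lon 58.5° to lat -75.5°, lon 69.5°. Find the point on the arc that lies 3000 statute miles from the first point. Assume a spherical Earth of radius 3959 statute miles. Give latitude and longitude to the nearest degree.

Write both endpoints as unit vectors p₁, p₂ with components (cos φ cos λ, cos φ sin λ, sin φ).
The central angle between the endpoints is δ = arccos(p₁·p₂) ≈ 1.009 rad (57.8°). The total great-circle distance is δ·R ≈ 1.009 × 3959 ≈ 3994 mi, so the target fraction is f = 3000/3994 ≈ 0.751.
Interpolate at f ≈ 0.751 with slerp weights a = sin((1−f)δ)/sin δ ≈ 0.294, b = sin(fδ)/sin δ ≈ 0.812.
p = a·p₁ + b·p₂ ≈ (0.217, 0.428, -0.877); φ = arcsin(p_z) ≈ -61.29°, λ = atan2(p_y, p_x) ≈ 63.13°.

≈ lat -61°, lon 63°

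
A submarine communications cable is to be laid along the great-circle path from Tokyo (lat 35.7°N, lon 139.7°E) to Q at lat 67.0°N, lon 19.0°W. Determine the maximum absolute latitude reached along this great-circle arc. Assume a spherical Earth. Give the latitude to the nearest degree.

The great circle lies in the plane with unit normal n̂ = (p₁ × p₂)/|p₁ × p₂|.
Here n̂_z ≈ -0.119; the vertex latitude is φ_max = arccos|n̂_z| ≈ 83.2°.

≈ 83°N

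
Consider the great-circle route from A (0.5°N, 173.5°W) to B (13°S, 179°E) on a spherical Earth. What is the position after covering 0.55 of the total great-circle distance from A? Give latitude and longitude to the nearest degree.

Write both endpoints as unit vectors p₁, p₂ with components (cos φ cos λ, cos φ sin λ, sin φ).
The central angle between the endpoints is δ = arccos(p₁·p₂) ≈ 0.269 rad (15.4°).
Interpolate at f = 0.55 with slerp weights a = sin((1−f)δ)/sin δ ≈ 0.454, b = sin(fδ)/sin δ ≈ 0.555.
p = a·p₁ + b·p₂ ≈ (-0.992, -0.042, -0.121); φ = arcsin(p_z) ≈ -6.94°, λ = atan2(p_y, p_x) ≈ -177.58°.

≈ (7°S, 178°W)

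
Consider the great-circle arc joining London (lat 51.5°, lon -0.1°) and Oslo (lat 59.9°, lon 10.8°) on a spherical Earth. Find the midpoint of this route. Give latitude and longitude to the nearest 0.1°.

≈ lat 55.8°, lon 4.8°

Write both endpoints as unit vectors p₁, p₂ with components (cos φ cos λ, cos φ sin λ, sin φ).
The central angle between the endpoints is δ = arccos(p₁·p₂) ≈ 0.181 rad (10.4°).
Interpolate at f = 1/2 with slerp weights a = sin((1−f)δ)/sin δ ≈ 0.502, b = sin(fδ)/sin δ ≈ 0.502.
p = a·p₁ + b·p₂ ≈ (0.560, 0.047, 0.827); φ = arcsin(p_z) ≈ 55.82°, λ = atan2(p_y, p_x) ≈ 4.76°.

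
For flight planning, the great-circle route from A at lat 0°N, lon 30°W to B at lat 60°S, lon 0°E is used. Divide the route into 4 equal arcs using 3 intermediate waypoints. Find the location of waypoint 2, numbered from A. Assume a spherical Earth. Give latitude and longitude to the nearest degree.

≈ lat 31°S, lon 20°W

From cos δ = sin φ₁ sin φ₂ + cos φ₁ cos φ₂ cos Δλ, the central angle is δ ≈ 1.123 rad (64.3°).
Interpolate at f = 2/4 with slerp weights a = sin((1−f)δ)/sin δ ≈ 0.591, b = sin(fδ)/sin δ ≈ 0.591.
p = a·p₁ + b·p₂ ≈ (0.807, -0.295, -0.512); φ = arcsin(p_z) ≈ -30.77°, λ = atan2(p_y, p_x) ≈ -20.10°.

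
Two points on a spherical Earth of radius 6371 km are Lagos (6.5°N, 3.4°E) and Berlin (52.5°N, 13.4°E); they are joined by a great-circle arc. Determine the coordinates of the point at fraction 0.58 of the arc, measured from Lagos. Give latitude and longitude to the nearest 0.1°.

≈ (33.3°N, 7.9°E)

Convert each endpoint to a unit vector on the sphere (x = cos φ cos λ, y = cos φ sin λ, z = sin φ).
The central angle between the endpoints is δ = arccos(p₁·p₂) ≈ 0.816 rad (46.7°).
Interpolate at f = 0.58 with slerp weights a = sin((1−f)δ)/sin δ ≈ 0.461, b = sin(fδ)/sin δ ≈ 0.626.
p = a·p₁ + b·p₂ ≈ (0.828, 0.115, 0.549); φ = arcsin(p_z) ≈ 33.27°, λ = atan2(p_y, p_x) ≈ 7.94°.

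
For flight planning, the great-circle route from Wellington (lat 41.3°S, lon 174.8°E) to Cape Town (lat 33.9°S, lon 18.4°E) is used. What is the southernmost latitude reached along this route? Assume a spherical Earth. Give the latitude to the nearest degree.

≈ 75°S

The great circle lies in the plane with unit normal n̂ = (p₁ × p₂)/|p₁ × p₂|.
Here n̂_z ≈ -0.255; the vertex latitude is φ_max = arccos|n̂_z| ≈ 75.2°.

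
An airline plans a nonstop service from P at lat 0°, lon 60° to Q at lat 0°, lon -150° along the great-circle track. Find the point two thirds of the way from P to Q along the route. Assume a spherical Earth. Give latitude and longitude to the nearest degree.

≈ lat 0°, lon 160°

Write both endpoints as unit vectors p₁, p₂ with components (cos φ cos λ, cos φ sin λ, sin φ).
The central angle between the endpoints is δ = arccos(p₁·p₂) ≈ 2.618 rad (150.0°).
Interpolate at f = 2/3 with slerp weights a = sin((1−f)δ)/sin δ ≈ 1.532, b = sin(fδ)/sin δ ≈ 1.970.
p = a·p₁ + b·p₂ ≈ (-0.940, 0.342, 0.000); φ = arcsin(p_z) ≈ 0.00°, λ = atan2(p_y, p_x) ≈ 160.00°.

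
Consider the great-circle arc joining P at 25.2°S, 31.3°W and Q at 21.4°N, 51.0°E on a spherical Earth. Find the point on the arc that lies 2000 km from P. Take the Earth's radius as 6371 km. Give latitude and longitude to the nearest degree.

≈ 17°S, 14°W

From cos δ = sin φ₁ sin φ₂ + cos φ₁ cos φ₂ cos Δλ, the central angle is δ ≈ 1.613 rad (92.4°). The total great-circle distance is δ·R ≈ 1.613 × 6371 ≈ 10278 km, so the target fraction is f = 2000/10278 ≈ 0.195.
Interpolate at f ≈ 0.195 with slerp weights a = sin((1−f)δ)/sin δ ≈ 0.964, b = sin(fδ)/sin δ ≈ 0.309.
p = a·p₁ + b·p₂ ≈ (0.927, -0.230, -0.298); φ = arcsin(p_z) ≈ -17.32°, λ = atan2(p_y, p_x) ≈ -13.92°.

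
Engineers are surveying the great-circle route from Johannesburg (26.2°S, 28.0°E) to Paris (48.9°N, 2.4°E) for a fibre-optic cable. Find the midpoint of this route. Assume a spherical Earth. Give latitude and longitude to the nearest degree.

≈ (12°N, 17°E)

Write both endpoints as unit vectors p₁, p₂ with components (cos φ cos λ, cos φ sin λ, sin φ).
The central angle between the endpoints is δ = arccos(p₁·p₂) ≈ 1.370 rad (78.5°).
Interpolate at f = 1/2 with slerp weights a = sin((1−f)δ)/sin δ ≈ 0.646, b = sin(fδ)/sin δ ≈ 0.646.
p = a·p₁ + b·p₂ ≈ (0.936, 0.290, 0.201); φ = arcsin(p_z) ≈ 11.62°, λ = atan2(p_y, p_x) ≈ 17.21°.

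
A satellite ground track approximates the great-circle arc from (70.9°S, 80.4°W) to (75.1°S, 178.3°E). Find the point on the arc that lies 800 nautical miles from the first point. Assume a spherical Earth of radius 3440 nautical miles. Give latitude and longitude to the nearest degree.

≈ (79°S, 124°W)

Convert each endpoint to a unit vector on the sphere (x = cos φ cos λ, y = cos φ sin λ, z = sin φ).
The central angle between the endpoints is δ = arccos(p₁·p₂) ≈ 0.459 rad (26.3°). The total great-circle distance is δ·R ≈ 0.459 × 3440 ≈ 1577 nmi, so the target fraction is f = 800/1577 ≈ 0.507.
Interpolate at f ≈ 0.507 with slerp weights a = sin((1−f)δ)/sin δ ≈ 0.506, b = sin(fδ)/sin δ ≈ 0.521.
p = a·p₁ + b·p₂ ≈ (-0.106, -0.159, -0.981); φ = arcsin(p_z) ≈ -78.96°, λ = atan2(p_y, p_x) ≈ -123.68°.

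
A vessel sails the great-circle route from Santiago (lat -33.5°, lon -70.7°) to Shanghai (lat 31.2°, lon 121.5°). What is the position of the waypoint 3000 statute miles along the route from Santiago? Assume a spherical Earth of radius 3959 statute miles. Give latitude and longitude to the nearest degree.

≈ lat -30°, lon -122°

From cos δ = sin φ₁ sin φ₂ + cos φ₁ cos φ₂ cos Δλ, the central angle is δ ≈ 2.957 rad (169.4°). The total great-circle distance is δ·R ≈ 2.957 × 3959 ≈ 11708 mi, so the target fraction is f = 3000/11708 ≈ 0.256.
Interpolate at f ≈ 0.256 with slerp weights a = sin((1−f)δ)/sin δ ≈ 4.416, b = sin(fδ)/sin δ ≈ 3.753.
p = a·p₁ + b·p₂ ≈ (-0.460, -0.738, -0.493); φ = arcsin(p_z) ≈ -29.55°, λ = atan2(p_y, p_x) ≈ -121.94°.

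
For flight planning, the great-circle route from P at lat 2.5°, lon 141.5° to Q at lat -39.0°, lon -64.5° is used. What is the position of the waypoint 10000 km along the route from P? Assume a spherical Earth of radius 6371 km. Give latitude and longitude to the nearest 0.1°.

Convert each endpoint to a unit vector on the sphere (x = cos φ cos λ, y = cos φ sin λ, z = sin φ).
The central angle between the endpoints is δ = arccos(p₁·p₂) ≈ 2.382 rad (136.5°). The total great-circle distance is δ·R ≈ 2.382 × 6371 ≈ 15177 km, so the target fraction is f = 10000/15177 ≈ 0.659.
Interpolate at f ≈ 0.659 with slerp weights a = sin((1−f)δ)/sin δ ≈ 1.055, b = sin(fδ)/sin δ ≈ 1.453.
p = a·p₁ + b·p₂ ≈ (-0.339, -0.363, -0.868); φ = arcsin(p_z) ≈ -60.24°, λ = atan2(p_y, p_x) ≈ -133.02°.

≈ lat -60.2°, lon -133.0°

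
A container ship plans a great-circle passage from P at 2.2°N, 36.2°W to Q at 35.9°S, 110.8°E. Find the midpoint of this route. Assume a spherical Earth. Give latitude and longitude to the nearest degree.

≈ 45°S, 18°E

From cos δ = sin φ₁ sin φ₂ + cos φ₁ cos φ₂ cos Δλ, the central angle is δ ≈ 2.348 rad (134.5°).
Interpolate at f = 1/2 with slerp weights a = sin((1−f)δ)/sin δ ≈ 1.294, b = sin(fδ)/sin δ ≈ 1.294.
p = a·p₁ + b·p₂ ≈ (0.671, 0.216, -0.709); φ = arcsin(p_z) ≈ -45.16°, λ = atan2(p_y, p_x) ≈ 17.85°.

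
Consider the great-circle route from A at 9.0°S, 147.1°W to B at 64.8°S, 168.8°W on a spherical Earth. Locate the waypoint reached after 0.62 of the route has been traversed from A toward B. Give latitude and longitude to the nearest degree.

From cos δ = sin φ₁ sin φ₂ + cos φ₁ cos φ₂ cos Δλ, the central angle is δ ≈ 1.010 rad (57.8°).
Interpolate at f = 0.62 with slerp weights a = sin((1−f)δ)/sin δ ≈ 0.442, b = sin(fδ)/sin δ ≈ 0.692.
p = a·p₁ + b·p₂ ≈ (-0.656, -0.294, -0.695); φ = arcsin(p_z) ≈ -44.05°, λ = atan2(p_y, p_x) ≈ -155.82°.

≈ 44°S, 156°W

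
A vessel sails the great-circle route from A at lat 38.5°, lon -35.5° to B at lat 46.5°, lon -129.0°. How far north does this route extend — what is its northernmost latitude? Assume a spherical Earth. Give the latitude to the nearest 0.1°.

≈ 53.7°

The great circle lies in the plane with unit normal n̂ = (p₁ × p₂)/|p₁ × p₂|.
Here n̂_z ≈ -0.592; the vertex latitude is φ_max = arccos|n̂_z| ≈ 53.7°.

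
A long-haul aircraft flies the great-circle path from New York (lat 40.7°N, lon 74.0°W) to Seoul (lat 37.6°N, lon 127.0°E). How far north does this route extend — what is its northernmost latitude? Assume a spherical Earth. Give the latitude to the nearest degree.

The great circle lies in the plane with unit normal n̂ = (p₁ × p₂)/|p₁ × p₂|.
Here n̂_z ≈ -0.218; the vertex latitude is φ_max = arccos|n̂_z| ≈ 77.4°.

≈ 77°N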